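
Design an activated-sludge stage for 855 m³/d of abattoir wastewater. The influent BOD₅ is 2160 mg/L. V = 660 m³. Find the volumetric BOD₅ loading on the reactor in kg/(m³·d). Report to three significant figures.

Volumetric loading L_v = Q·S₀ / V = 855 × 2160 g/m³ / 660.0 m³ = 2798 g/(m³·d) = 2.798 kg BOD₅/(m³·d).

L_v ≈ 2.80 kg BOD₅/(m³·d)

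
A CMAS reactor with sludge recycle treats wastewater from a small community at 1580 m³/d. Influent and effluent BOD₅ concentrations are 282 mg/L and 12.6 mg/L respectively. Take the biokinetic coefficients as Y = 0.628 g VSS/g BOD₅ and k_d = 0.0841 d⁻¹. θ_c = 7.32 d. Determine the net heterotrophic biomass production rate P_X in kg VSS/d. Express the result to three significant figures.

P_X ≈ 165 kg VSS/d

Correct the yield for decay: Y_obs = Y/(1 + k_d θ_c) = 0.628 / (1 + 0.0841 × 7.32) = 0.628 / 1.616 = 0.3887.
Substrate removed = Q·(S₀ − S) = 1580 m³/d × (282 − 12.6) g/m³ = 4.26×10^5 g/d = 425.7 kg/d.
P_X = Y_obs · Q(S₀ − S) = 0.3887 × 425.7 = 165.5 kg VSS/d.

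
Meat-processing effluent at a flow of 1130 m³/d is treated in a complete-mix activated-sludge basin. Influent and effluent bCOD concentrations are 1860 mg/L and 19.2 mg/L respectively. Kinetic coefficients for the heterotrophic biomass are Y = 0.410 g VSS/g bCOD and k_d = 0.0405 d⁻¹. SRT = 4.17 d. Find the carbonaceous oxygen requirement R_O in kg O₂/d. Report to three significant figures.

R_O ≈ 1040 kg O₂/d

Observed yield with endogenous decay: Y_obs = Y / (1 + k_d·θ_c) = 0.410 / (1 + 0.0405 × 4.17) = 0.410 / 1.169 = 0.3508 g VSS/g bCOD.
Q·(S₀ − S) = 1130 × (1860 − 19.2) × 10⁻³ = 2080 kg/d removed.
P_X = Y_obs·Q·(S₀ − S) = 0.3508 × 2080 = 729.6 kg VSS/d.
R_O = Q·(S₀ − S) − 1.42·P_X = 2080 − 1.42 × 729.6 = 1044 kg O₂/d.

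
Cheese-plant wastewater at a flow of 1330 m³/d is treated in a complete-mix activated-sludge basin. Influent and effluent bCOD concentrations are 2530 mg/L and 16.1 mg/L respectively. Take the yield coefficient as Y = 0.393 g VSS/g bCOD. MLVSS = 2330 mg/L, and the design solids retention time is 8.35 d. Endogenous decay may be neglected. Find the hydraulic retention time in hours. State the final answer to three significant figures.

V·X = Y·Q·ΔS·θ_c gives V = 0.393 × 1330 × (2530 − 16.1) × 8.35 / 2330 = 4709 m³.
τ = V/Q = 4709/1330 = 3.541 d, or 84.97 h.

τ ≈ 85.0 h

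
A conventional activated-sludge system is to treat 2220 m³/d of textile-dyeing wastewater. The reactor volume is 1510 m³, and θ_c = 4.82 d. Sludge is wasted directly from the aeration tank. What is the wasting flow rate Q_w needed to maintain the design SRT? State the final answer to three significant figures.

With mixed-liquor wasting, θ_c = V/Q_w, so Q_w = V/θ_c = 1510/4.82 = 313.3 m³/d.

Q_w ≈ 313 m³/d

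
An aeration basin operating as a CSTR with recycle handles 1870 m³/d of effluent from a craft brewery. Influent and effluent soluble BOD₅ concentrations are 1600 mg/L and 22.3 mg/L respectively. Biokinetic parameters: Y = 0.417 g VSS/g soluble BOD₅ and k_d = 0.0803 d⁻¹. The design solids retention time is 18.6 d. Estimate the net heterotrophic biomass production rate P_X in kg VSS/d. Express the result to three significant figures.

Y_obs = Y / (1 + k_d θ_c) = 0.417 / (1 + 0.0803 × 18.6) = 0.417 / 2.494 = 0.1672.
Substrate removed = Q·(S₀ − S) = 1870 m³/d × (1600 − 22.3) g/m³ = 2.95×10^6 g/d = 2950 kg/d.
Net biomass production P_X = Y_obs × Q·(S₀ − S) = 0.1672 × 2950 = 493.4 kg VSS/d.

P_X ≈ 493 kg VSS/d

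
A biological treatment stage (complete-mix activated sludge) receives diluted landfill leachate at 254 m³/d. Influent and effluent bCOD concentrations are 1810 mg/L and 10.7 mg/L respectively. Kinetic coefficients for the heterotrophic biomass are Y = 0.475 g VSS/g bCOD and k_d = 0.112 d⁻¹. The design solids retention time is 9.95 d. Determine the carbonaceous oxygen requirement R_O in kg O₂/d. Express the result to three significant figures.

Observed yield with endogenous decay: Y_obs = Y / (1 + k_d·θ_c) = 0.475 / (1 + 0.112 × 9.95) = 0.475 / 2.114 = 0.2247 g VSS/g bCOD.
Q·(S₀ − S) = 254 × (1810 − 10.7) × 10⁻³ = 457.0 kg/d removed.
P_X = Y_obs·Q·(S₀ − S) = 0.2247 × 457.0 = 102.7 kg VSS/d.
R_O = Q·(S₀ − S) − 1.42·P_X = 457.0 − 1.42 × 102.7 = 311.2 kg O₂/d.

R_O ≈ 311 kg O₂/d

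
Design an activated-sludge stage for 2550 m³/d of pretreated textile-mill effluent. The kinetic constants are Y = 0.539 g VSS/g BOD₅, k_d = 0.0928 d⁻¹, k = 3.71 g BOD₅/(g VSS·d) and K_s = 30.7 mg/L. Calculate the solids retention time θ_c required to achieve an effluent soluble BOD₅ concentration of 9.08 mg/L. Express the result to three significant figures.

θ_c ≈ 2.75 d

At the target effluent, Y k S/(K_s+S) = 0.539×3.71×9.08/39.78 = 0.4564 d⁻¹.
Then 1/θ_c = μ − k_d = 0.4564 − 0.0928 = 0.3636 d⁻¹, giving θ_c = 2.750 d.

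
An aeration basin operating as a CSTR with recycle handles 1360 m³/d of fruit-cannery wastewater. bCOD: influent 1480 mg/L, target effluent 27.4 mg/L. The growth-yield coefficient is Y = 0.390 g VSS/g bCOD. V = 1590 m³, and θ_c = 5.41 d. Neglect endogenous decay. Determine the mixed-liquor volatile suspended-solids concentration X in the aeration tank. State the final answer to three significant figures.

X = Y·Q·ΔS·θ_c / V = 0.390 × 1360 × (1480 − 27.4) × 5.41 / 1590 = 2621 mg/L.

X ≈ 2620 mg/L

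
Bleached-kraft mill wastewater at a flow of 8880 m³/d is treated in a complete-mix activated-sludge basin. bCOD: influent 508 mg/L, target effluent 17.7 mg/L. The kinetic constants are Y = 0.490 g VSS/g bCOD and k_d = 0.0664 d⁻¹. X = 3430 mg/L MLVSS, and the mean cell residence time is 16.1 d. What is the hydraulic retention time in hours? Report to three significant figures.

τ ≈ 13.1 h

From the SRT design equation V = Y Q (S₀−S) θ_c / [X (1 + k_d θ_c)] = 0.490 × 8880 × (508 − 17.7) × 16.1 / [3430 × (1 + 0.0664 × 16.1)] = 3.43×10^7 / 7097 = 4840 m³.
HRT = V/Q = 4840 m³ / 8880 m³·d⁻¹ = 0.5450 d × 24 = 13.08 h.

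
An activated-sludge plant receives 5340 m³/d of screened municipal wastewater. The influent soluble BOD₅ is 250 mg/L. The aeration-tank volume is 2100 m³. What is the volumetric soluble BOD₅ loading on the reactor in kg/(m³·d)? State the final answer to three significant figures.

L_v = Q S₀ / V = 5340 × 250 × 10⁻³ / 2100 = 0.6357 kg/(m³·d).

L_v ≈ 0.636 kg soluble BOD₅/(m³·d)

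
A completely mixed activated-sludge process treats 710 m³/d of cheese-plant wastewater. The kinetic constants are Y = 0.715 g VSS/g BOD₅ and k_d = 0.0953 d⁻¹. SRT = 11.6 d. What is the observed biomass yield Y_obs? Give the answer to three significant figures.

Y_obs ≈ 0.340 g VSS/g BOD₅

Observed yield with endogenous decay: Y_obs = Y / (1 + k_d·θ_c) = 0.715 / (1 + 0.0953 × 11.6) = 0.715 / 2.105 = 0.3396 g VSS/g BOD₅.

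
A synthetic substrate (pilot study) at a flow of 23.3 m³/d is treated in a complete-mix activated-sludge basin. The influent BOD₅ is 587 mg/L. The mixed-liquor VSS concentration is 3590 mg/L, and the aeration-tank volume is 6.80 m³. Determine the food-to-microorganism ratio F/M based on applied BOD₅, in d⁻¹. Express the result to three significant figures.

F/M = Q·S₀ / (V·X) = 23.3 × 587 / (6.800 × 3590) = 0.5603 g BOD₅·(g VSS·d)⁻¹.

F/M ≈ 0.560 d⁻¹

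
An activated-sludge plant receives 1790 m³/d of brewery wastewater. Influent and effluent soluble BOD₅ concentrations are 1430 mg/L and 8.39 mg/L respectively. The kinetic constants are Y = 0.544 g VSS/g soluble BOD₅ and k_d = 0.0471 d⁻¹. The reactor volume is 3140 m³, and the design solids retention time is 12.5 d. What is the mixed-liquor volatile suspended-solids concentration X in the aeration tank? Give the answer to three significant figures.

From V·X·(1 + k_d·θ_c) = Y·Q·(S₀ − S)·θ_c: X = 0.544 × 1790 × (1430 − 8.39) × 12.5 / [3140 × (1 + 0.0471 × 12.5)] = 3469 mg/L.

X ≈ 3470 mg/L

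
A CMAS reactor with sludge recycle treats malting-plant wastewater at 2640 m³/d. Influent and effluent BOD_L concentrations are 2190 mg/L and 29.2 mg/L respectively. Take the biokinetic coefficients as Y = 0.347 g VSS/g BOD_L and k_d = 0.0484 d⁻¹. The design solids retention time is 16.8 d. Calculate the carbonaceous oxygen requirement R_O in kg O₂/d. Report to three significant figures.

The observed yield is Y_obs = Y/(1 + k_d·θ_c) = 0.347 / (1 + 0.0484 × 16.8) = 0.347 / 1.813 = 0.1914 g VSS per g BOD_L removed.
Q·(S₀ − S) = 2640 × (2190 − 29.2) × 10⁻³ = 5705 kg/d removed.
Net sludge production P_X = 0.1914 × 5705 = 1092 kg VSS/d.
R_O = Q·ΔS − 1.42 P_X = 5705 − 1550 = 4154 kg O₂/d.

R_O ≈ 4150 kg O₂/d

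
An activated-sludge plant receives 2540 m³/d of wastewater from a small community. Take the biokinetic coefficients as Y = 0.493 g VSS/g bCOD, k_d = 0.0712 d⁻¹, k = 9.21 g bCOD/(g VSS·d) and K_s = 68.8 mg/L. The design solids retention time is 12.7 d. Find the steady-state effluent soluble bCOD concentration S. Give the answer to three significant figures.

From the Monod/SRT balance for a CMAS, S = K_s·(1+k_d θ_c)/[θ_c·(Y k − k_d) − 1] = 68.8 × (1 + 0.0712 × 12.7) / [12.7 × (0.493 × 9.21 − 0.0712) − 1] = 131.0 / 55.76 = 2.350 mg/L.

S ≈ 2.35 mg/L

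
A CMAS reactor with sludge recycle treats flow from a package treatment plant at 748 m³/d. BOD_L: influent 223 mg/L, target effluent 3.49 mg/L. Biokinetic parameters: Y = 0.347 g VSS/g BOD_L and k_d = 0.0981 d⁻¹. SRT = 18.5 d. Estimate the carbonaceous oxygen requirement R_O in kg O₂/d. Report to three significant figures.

Y_obs = Y / (1 + k_d θ_c) = 0.347 / (1 + 0.0981 × 18.5) = 0.347 / 2.815 = 0.1233.
ΔS = 223 − 3.49 = 219.5 mg/L, so the substrate removal rate is 748 × 219.5/1000 = 164.2 kg BOD_L/d.
Net sludge production P_X = 0.1233 × 164.2 = 20.24 kg VSS/d.
R_O = Q·ΔS − 1.42 P_X = 164.2 − 28.74 = 135.5 kg O₂/d.

R_O ≈ 135 kg O₂/d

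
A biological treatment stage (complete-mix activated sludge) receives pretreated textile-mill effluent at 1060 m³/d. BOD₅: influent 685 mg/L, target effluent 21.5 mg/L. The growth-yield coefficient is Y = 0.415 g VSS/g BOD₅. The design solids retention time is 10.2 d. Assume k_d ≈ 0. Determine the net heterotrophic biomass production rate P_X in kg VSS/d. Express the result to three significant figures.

P_X ≈ 292 kg VSS/d

Since k_d ≈ 0, Y_obs = Y = 0.415 g VSS/g BOD₅.
ΔS = 685 − 21.5 = 663.5 mg/L, so the substrate removal rate is 1060 × 663.5/1000 = 703.3 kg BOD₅/d.
Net biomass production P_X = Y_obs × Q·(S₀ − S) = 0.4150 × 703.3 = 291.9 kg VSS/d.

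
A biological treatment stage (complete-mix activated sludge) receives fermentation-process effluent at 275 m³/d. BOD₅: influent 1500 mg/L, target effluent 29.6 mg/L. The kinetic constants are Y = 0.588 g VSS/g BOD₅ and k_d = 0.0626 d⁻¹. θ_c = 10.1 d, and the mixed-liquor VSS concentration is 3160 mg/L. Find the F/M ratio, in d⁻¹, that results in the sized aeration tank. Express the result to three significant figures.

F/M ≈ 0.280 d⁻¹

From the SRT design equation V = Y Q (S₀−S) θ_c / [X (1 + k_d θ_c)] = 0.588 × 275 × (1500 − 29.6) × 10.1 / [3160 × (1 + 0.0626 × 10.1)] = 2.4×10^6 / 5158 = 465.6 m³.
F/M = applied load / biomass = Q·S₀/(V·X) = 275 × 1500 / (465.6 × 3160) = 0.2804 d⁻¹.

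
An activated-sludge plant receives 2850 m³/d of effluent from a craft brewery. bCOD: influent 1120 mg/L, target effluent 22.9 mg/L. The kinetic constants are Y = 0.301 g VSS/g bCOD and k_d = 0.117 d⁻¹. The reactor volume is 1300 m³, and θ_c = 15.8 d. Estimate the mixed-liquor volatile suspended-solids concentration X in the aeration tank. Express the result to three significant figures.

X ≈ 4020 mg/L

Solving the biomass balance for X: X = Y Q (S₀−S) θ_c / [V (1+k_d θ_c)] = 0.301 × 2850 × (1120 − 22.9) × 15.8 / [1300 × (1 + 0.117 × 15.8)] = 4016 mg/L.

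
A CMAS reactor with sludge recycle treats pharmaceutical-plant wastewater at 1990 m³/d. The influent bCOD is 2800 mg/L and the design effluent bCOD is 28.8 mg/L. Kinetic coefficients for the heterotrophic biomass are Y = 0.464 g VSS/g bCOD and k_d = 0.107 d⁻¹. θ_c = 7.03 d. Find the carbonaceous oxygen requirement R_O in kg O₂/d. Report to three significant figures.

The observed yield is Y_obs = Y/(1 + k_d·θ_c) = 0.464 / (1 + 0.107 × 7.03) = 0.464 / 1.752 = 0.2648 g VSS per g bCOD removed.
Mass of bCOD removed per day: Q(S₀ − S) = 1990 × 2771 g/m³ = 5515 kg/d.
Biomass synthesised: P_X = Y_obs × 5515 = 1460 kg VSS/d.
R_O = Q·ΔS − 1.42 P_X = 5515 − 2074 = 3441 kg O₂/d.

R_O ≈ 3440 kg O₂/d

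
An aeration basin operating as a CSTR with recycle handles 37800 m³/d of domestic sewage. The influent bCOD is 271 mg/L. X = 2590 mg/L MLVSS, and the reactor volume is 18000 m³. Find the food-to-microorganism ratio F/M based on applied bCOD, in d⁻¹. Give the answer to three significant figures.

F/M ≈ 0.220 d⁻¹

Food-to-microorganism ratio F/M = Q S₀ / (V X) = 37800 × 271 / (18000 × 2590) = 0.2197 d⁻¹.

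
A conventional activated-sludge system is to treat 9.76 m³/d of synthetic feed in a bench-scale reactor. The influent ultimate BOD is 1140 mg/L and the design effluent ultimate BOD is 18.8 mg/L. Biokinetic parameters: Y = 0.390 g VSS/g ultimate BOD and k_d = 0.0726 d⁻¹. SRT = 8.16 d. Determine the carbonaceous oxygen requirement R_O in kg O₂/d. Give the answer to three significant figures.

The observed yield is Y_obs = Y/(1 + k_d·θ_c) = 0.390 / (1 + 0.0726 × 8.16) = 0.390 / 1.592 = 0.2449 g VSS per g ultimate BOD removed.
Substrate removed = Q·(S₀ − S) = 9.76 m³/d × (1140 − 18.8) g/m³ = 1.09×10^4 g/d = 10.94 kg/d.
Net sludge production P_X = 0.2449 × 10.94 = 2.680 kg VSS/d.
R_O = Q·ΔS − 1.42 P_X = 10.94 − 3.806 = 7.137 kg O₂/d.

R_O ≈ 7.14 kg O₂/d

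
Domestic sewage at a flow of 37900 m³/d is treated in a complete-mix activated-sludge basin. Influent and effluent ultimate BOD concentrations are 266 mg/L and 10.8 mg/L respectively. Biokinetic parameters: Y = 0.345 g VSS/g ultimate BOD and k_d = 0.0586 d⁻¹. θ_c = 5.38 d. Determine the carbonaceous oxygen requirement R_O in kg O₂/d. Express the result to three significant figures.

The observed yield is Y_obs = Y/(1 + k_d·θ_c) = 0.345 / (1 + 0.0586 × 5.38) = 0.345 / 1.315 = 0.2623 g VSS per g ultimate BOD removed.
Mass of ultimate BOD removed per day: Q(S₀ − S) = 37900 × 255.2 g/m³ = 9672 kg/d.
Biomass synthesised: P_X = Y_obs × 9672 = 2537 kg VSS/d.
R_O = Q·ΔS − 1.42 P_X = 9672 − 3603 = 6070 kg O₂/d.

R_O ≈ 6070 kg O₂/d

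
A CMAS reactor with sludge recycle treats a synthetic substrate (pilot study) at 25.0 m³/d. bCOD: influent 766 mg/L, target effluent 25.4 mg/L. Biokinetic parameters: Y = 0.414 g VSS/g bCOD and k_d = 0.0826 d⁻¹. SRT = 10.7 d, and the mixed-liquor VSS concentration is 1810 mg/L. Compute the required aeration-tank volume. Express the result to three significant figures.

From the SRT design equation V = Y Q (S₀−S) θ_c / [X (1 + k_d θ_c)] = 0.414 × 25.0 × (766 − 25.4) × 10.7 / [1810 × (1 + 0.0826 × 10.7)] = 8.2×10^4 / 3410 = 24.05 m³.

V ≈ 24.1 m³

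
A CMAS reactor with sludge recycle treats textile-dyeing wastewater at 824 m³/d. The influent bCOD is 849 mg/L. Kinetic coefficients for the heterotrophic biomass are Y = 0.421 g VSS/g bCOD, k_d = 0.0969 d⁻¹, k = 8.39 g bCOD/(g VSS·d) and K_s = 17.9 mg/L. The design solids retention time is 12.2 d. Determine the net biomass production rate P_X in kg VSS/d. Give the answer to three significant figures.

From the Monod/SRT balance for a CMAS, S = K_s·(1+k_d θ_c)/[θ_c·(Y k − k_d) − 1] = 17.9 × (1 + 0.0969 × 12.2) / [12.2 × (0.421 × 8.39 − 0.0969) − 1] = 39.06 / 40.91 = 0.9548 mg/L.
Observed yield with endogenous decay: Y_obs = Y / (1 + k_d·θ_c) = 0.421 / (1 + 0.0969 × 12.2) = 0.421 / 2.182 = 0.1929 g VSS/g bCOD.
Mass of bCOD removed per day: Q(S₀ − S) = 824 × 848.0 g/m³ = 698.8 kg/d.
So the net sludge growth is P_X = 0.1929 × 698.8 = 134.8 kg VSS/d.

P_X ≈ 135 kg VSS/d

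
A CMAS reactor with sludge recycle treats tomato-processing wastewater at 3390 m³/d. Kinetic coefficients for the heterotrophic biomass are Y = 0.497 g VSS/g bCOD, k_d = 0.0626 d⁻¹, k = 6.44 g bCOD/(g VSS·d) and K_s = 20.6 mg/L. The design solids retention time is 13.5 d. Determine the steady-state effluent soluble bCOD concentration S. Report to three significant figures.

Effluent substrate depends only on kinetics and SRT: S = K_s(1 + k_d θ_c) / [θ_c(Yk − k_d) − 1] = 20.6 × (1 + 0.0626 × 13.5) / [13.5 × (0.497 × 6.44 − 0.0626) − 1] = 38.01 / 41.36 = 0.9189 mg/L.

S ≈ 0.919 mg/L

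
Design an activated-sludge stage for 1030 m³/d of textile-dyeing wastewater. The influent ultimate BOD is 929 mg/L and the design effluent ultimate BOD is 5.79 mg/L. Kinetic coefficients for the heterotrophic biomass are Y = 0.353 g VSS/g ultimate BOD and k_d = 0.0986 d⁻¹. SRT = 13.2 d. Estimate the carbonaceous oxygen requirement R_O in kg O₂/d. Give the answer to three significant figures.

R_O ≈ 744 kg O₂/d

Correct the yield for decay: Y_obs = Y/(1 + k_d θ_c) = 0.353 / (1 + 0.0986 × 13.2) = 0.353 / 2.302 = 0.1534.
Substrate removed = Q·(S₀ − S) = 1030 m³/d × (929 − 5.79) g/m³ = 9.51×10^5 g/d = 950.9 kg/d.
Biomass synthesised: P_X = Y_obs × 950.9 = 145.8 kg VSS/d.
R_O = Q·ΔS − 1.42 P_X = 950.9 − 207.1 = 743.8 kg O₂/d.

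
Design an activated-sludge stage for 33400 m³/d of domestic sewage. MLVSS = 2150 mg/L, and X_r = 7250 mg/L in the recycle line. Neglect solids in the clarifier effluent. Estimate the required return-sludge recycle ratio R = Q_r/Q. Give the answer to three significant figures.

R ≈ 0.422

Solids balance on the clarifier gives (1+R)X = R·X_r, so R = X/(X_r − X) = 2150 / (7250 − 2150) = 0.4216.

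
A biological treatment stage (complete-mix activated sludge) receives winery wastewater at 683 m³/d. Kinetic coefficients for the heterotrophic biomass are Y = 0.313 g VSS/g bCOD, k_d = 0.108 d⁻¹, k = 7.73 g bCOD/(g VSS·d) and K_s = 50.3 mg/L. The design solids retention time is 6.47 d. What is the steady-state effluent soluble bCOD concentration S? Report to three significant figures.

For a completely mixed reactor with recycle the Lawrence–McCarty relation gives S = K_s·(1 + k_d·θ_c) / [θ_c·(Y·k − k_d) − 1] = 50.3 × (1 + 0.108 × 6.47) / [6.47 × (0.313 × 7.73 − 0.108) − 1] = 85.45 / 13.96 = 6.123 mg/L.

S ≈ 6.12 mg/L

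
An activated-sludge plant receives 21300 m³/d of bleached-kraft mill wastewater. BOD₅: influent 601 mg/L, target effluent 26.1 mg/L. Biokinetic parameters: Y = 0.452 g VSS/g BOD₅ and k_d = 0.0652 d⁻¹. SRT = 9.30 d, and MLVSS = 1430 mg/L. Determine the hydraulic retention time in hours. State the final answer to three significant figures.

τ ≈ 25.2 h

Rearranging the biomass balance for a CMAS with decay, V = Y·Q·ΔS·θ_c / [X·(1+k_d θ_c)] = 0.452 × 21300 × (601 − 26.1) × 9.30 / [1430 × (1 + 0.0652 × 9.30)] = 5.15×10^7 / 2297 = 22409 m³.
τ = V/Q = 22409/21300 = 1.052 d, or 25.25 h.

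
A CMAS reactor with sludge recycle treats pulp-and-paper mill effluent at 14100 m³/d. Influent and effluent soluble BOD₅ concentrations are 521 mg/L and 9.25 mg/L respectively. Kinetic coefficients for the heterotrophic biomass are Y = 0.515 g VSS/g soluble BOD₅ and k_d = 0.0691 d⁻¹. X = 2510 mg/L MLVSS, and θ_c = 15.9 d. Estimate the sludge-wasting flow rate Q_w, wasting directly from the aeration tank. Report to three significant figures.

Q_w ≈ 705 m³/d

From the SRT design equation V = Y Q (S₀−S) θ_c / [X (1 + k_d θ_c)] = 0.515 × 14100 × (521 − 9.25) × 15.9 / [2510 × (1 + 0.0691 × 15.9)] = 5.91×10^7 / 5268 = 11217 m³.
With mixed-liquor wasting, θ_c = V/Q_w, so Q_w = V/θ_c = 11217/15.9 = 705.4 m³/d.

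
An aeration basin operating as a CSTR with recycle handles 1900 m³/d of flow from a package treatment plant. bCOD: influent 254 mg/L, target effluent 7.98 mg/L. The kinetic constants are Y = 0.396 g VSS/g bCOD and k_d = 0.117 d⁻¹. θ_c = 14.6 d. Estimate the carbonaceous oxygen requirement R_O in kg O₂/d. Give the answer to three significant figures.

R_O ≈ 370 kg O₂/d

Correct the yield for decay: Y_obs = Y/(1 + k_d θ_c) = 0.396 / (1 + 0.117 × 14.6) = 0.396 / 2.708 = 0.1462.
Q·(S₀ − S) = 1900 × (254 − 7.98) × 10⁻³ = 467.4 kg/d removed.
Biomass synthesised: P_X = Y_obs × 467.4 = 68.35 kg VSS/d.
Carbonaceous O₂ demand = substrate oxidised − cell-mass equivalent = 467.4 − 1.42 × 68.35 = 370.4 kg O₂/d.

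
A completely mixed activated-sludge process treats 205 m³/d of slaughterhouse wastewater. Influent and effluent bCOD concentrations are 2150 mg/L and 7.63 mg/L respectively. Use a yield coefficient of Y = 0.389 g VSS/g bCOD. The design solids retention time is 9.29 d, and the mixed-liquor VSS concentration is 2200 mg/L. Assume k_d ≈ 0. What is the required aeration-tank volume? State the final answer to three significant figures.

V ≈ 721 m³

V·X = Y·Q·ΔS·θ_c gives V = 0.389 × 205 × (2150 − 7.63) × 9.29 / 2200 = 721.4 m³.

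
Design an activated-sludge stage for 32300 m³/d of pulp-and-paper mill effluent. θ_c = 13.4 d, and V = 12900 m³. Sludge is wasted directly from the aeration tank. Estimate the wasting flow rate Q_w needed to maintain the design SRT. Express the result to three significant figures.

With mixed-liquor wasting, θ_c = V/Q_w, so Q_w = V/θ_c = 12900/13.4 = 962.7 m³/d.

Q_w ≈ 963 m³/d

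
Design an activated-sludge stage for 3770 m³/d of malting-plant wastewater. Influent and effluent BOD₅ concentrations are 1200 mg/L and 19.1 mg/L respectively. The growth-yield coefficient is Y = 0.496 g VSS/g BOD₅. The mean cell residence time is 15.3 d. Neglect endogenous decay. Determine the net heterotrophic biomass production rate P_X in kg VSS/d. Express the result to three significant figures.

P_X ≈ 2210 kg VSS/d

With endogenous decay neglected, the observed yield equals the true yield: Y_obs = Y = 0.496 g VSS/g BOD₅.
Mass of BOD₅ removed per day: Q(S₀ − S) = 3770 × 1181 g/m³ = 4452 kg/d.
Biomass produced: P_X = Y_obs·Q·ΔS = 0.4960 × 4452 ≈ 2208 kg VSS/d.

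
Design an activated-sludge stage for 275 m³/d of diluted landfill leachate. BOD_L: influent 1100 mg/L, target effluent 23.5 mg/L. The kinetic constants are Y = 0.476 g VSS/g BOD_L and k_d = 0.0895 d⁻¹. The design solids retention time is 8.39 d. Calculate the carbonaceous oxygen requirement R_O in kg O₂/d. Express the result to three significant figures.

The observed yield is Y_obs = Y/(1 + k_d·θ_c) = 0.476 / (1 + 0.0895 × 8.39) = 0.476 / 1.751 = 0.2719 g VSS per g BOD_L removed.
Mass of BOD_L removed per day: Q(S₀ − S) = 275 × 1076 g/m³ = 296.0 kg/d.
P_X = Y_obs·Q·(S₀ − S) = 0.2719 × 296.0 = 80.48 kg VSS/d.
Carbonaceous O₂ demand = substrate oxidised − cell-mass equivalent = 296.0 − 1.42 × 80.48 = 181.8 kg O₂/d.

R_O ≈ 182 kg O₂/d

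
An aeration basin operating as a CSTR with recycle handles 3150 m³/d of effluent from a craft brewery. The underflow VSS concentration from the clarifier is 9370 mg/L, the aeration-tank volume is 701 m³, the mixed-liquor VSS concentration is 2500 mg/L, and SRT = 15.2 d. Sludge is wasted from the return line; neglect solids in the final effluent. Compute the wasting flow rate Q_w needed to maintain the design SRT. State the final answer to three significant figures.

Wasting from the return line (neglecting effluent solids): Q_w = V·X / (θ_c·X_r) = 701.0 × 2500 / (15.2 × 9370) = 12.30 m³/d.

Q_w ≈ 12.3 m³/d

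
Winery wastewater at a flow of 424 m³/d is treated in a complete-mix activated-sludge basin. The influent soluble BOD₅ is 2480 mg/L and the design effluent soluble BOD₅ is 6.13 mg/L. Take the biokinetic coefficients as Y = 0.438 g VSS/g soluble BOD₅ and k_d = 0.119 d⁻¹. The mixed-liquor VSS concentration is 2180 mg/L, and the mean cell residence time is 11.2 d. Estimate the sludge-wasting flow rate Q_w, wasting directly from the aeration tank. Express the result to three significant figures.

Q_w ≈ 90.3 m³/d

Steady-state biomass mass balance: V·X·(1 + k_d·θ_c) = Y·Q·(S₀ − S)·θ_c, so V = 0.438 × 424 × (2480 − 6.13) × 11.2 / [2180 × (1 + 0.119 × 11.2)] = 5.15×10^6 / 5086 = 1012 m³.
For wasting at MLVSS concentration, Q_w = V/θ_c = 1012/11.2 = 90.34 m³/d.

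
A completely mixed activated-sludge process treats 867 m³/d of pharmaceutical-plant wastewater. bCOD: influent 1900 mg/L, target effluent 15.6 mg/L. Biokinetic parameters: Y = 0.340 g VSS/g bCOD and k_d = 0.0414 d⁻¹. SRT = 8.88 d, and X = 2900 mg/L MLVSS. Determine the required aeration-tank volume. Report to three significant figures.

Rearranging the biomass balance for a CMAS with decay, V = Y·Q·ΔS·θ_c / [X·(1+k_d θ_c)] = 0.340 × 867 × (1900 − 15.6) × 8.88 / [2900 × (1 + 0.0414 × 8.88)] = 4.93×10^6 / 3966 = 1244 m³.

V ≈ 1240 m³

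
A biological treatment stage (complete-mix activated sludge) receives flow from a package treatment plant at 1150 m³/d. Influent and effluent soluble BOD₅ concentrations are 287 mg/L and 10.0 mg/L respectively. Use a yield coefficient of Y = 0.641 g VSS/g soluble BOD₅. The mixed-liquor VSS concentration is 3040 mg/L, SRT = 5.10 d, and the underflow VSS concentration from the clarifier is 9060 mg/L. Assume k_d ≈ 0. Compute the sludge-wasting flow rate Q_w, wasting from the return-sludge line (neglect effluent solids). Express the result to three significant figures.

Q_w ≈ 22.5 m³/d

With k_d = 0 the design equation reduces to V = Y Q (S₀−S) θ_c / X = 0.641 × 1150 × (287 − 10.0) × 5.10 / 3040 = 342.6 m³.
Q_w = (V·X)/(θ_c X_r) = 342.6 × 3040 / (5.10 × 9060) = 22.54 m³/d.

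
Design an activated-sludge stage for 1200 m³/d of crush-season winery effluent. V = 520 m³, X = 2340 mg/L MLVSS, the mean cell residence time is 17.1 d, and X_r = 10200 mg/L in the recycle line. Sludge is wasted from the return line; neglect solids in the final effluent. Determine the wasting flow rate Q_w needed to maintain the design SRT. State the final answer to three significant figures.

Wasting from the return line (neglecting effluent solids): Q_w = V·X / (θ_c·X_r) = 520.0 × 2340 / (17.1 × 10200) = 6.976 m³/d.

Q_w ≈ 6.98 m³/d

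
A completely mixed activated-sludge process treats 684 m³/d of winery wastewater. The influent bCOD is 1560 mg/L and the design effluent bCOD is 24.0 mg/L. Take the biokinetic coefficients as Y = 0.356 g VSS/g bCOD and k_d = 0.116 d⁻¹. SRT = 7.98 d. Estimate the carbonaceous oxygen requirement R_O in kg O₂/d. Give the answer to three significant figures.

The observed yield is Y_obs = Y/(1 + k_d·θ_c) = 0.356 / (1 + 0.116 × 7.98) = 0.356 / 1.926 = 0.1849 g VSS per g bCOD removed.
Q·(S₀ − S) = 684 × (1560 − 24.0) × 10⁻³ = 1051 kg/d removed.
P_X = Y_obs·Q·(S₀ − S) = 0.1849 × 1051 = 194.2 kg VSS/d.
Carbonaceous O₂ demand = substrate oxidised − cell-mass equivalent = 1051 − 1.42 × 194.2 = 774.8 kg O₂/d.

R_O ≈ 775 kg O₂/d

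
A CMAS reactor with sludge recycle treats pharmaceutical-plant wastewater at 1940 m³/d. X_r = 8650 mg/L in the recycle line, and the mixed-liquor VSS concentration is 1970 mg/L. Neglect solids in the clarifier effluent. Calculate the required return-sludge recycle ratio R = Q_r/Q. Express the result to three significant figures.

R ≈ 0.295

R = Q_r/Q = X/(X_r − X) = 1970 / (8650 − 1970) = 0.2949.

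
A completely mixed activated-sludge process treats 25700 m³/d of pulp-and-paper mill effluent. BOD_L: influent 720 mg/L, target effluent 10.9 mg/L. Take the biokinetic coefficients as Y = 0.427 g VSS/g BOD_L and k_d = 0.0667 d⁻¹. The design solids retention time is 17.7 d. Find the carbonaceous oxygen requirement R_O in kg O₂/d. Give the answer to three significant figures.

R_O ≈ 13200 kg O₂/d

Correct the yield for decay: Y_obs = Y/(1 + k_d θ_c) = 0.427 / (1 + 0.0667 × 17.7) = 0.427 / 2.181 = 0.1958.
Substrate removed = Q·(S₀ − S) = 25700 m³/d × (720 − 10.9) g/m³ = 1.82×10^7 g/d = 18224 kg/d.
Biomass synthesised: P_X = Y_obs × 18224 = 3569 kg VSS/d.
Carbonaceous O₂ demand = substrate oxidised − cell-mass equivalent = 18224 − 1.42 × 3569 = 13156 kg O₂/d.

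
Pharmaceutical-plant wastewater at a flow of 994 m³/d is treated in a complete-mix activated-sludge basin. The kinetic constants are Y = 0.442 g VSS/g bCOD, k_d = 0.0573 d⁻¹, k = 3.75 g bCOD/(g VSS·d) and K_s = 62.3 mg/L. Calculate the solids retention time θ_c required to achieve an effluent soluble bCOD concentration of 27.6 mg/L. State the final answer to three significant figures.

θ_c ≈ 2.21 d

From 1/θ_c = Y·k·S/(K_s + S) − k_d: Y·k·S/(K_s+S) = 0.442 × 3.75 × 27.6 / (62.3 + 27.6) = 0.5089 d⁻¹.
Then 1/θ_c = μ − k_d = 0.5089 − 0.0573 = 0.4516 d⁻¹, giving θ_c = 2.215 d.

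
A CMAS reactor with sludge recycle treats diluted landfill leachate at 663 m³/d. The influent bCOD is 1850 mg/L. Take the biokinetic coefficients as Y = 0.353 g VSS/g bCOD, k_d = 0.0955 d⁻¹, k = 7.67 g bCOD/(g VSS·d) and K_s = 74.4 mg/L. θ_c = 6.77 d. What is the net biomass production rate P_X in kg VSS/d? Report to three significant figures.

P_X ≈ 262 kg VSS/d

For a completely mixed reactor with recycle the Lawrence–McCarty relation gives S = K_s·(1 + k_d·θ_c) / [θ_c·(Y·k − k_d) − 1] = 74.4 × (1 + 0.0955 × 6.77) / [6.77 × (0.353 × 7.67 − 0.0955) − 1] = 122.5 / 16.68 = 7.343 mg/L.
Y_obs = Y / (1 + k_d θ_c) = 0.353 / (1 + 0.0955 × 6.77) = 0.353 / 1.647 = 0.2144.
Q·(S₀ − S) = 663 × (1850 − 7.34) × 10⁻³ = 1222 kg/d removed.
P_X = Y_obs · Q(S₀ − S) = 0.2144 × 1222 = 261.9 kg VSS/d.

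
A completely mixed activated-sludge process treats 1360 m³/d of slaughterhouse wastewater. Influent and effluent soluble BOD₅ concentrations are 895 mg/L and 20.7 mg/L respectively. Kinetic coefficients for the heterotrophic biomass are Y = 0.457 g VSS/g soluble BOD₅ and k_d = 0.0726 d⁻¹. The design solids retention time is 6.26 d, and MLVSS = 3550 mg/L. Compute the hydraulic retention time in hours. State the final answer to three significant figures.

Rearranging the biomass balance for a CMAS with decay, V = Y·Q·ΔS·θ_c / [X·(1+k_d θ_c)] = 0.457 × 1360 × (895 − 20.7) × 6.26 / [3550 × (1 + 0.0726 × 6.26)] = 3.4×10^6 / 5163 = 658.8 m³.
HRT = V/Q = 658.8 m³ / 1360 m³·d⁻¹ = 0.4844 d × 24 = 11.63 h.

τ ≈ 11.6 h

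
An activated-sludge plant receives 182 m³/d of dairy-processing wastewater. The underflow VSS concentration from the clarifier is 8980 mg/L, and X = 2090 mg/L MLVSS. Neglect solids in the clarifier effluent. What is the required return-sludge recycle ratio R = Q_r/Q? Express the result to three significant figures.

R ≈ 0.303

Mass balance around the secondary clarifier (neglecting effluent solids): R = X / (X_r − X) = 2090 / (8980 − 2090) = 0.3033.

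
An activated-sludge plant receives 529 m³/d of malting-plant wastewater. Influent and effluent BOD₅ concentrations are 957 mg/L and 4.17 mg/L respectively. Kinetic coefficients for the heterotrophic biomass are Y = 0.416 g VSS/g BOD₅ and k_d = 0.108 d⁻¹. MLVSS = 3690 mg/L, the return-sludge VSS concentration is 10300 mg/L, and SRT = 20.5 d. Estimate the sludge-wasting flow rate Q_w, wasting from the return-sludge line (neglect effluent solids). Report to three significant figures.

Steady-state biomass mass balance: V·X·(1 + k_d·θ_c) = Y·Q·(S₀ − S)·θ_c, so V = 0.416 × 529 × (957 − 4.17) × 20.5 / [3690 × (1 + 0.108 × 20.5)] = 4.3×10^6 / 11860 = 362.4 m³.
Wasting from the return line (neglecting effluent solids): Q_w = V·X / (θ_c·X_r) = 362.4 × 3690 / (20.5 × 10300) = 6.334 m³/d.

Q_w ≈ 6.33 m³/d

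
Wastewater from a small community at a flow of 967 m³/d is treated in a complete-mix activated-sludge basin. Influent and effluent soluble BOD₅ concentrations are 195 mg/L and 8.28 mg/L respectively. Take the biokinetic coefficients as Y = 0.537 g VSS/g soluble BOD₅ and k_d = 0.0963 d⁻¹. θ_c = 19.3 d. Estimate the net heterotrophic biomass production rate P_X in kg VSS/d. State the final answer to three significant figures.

P_X ≈ 33.9 kg VSS/d

The observed yield is Y_obs = Y/(1 + k_d·θ_c) = 0.537 / (1 + 0.0963 × 19.3) = 0.537 / 2.859 = 0.1879 g VSS per g soluble BOD₅ removed.
Mass of soluble BOD₅ removed per day: Q(S₀ − S) = 967 × 186.7 g/m³ = 180.6 kg/d.
So the net sludge growth is P_X = 0.1879 × 180.6 = 33.92 kg VSS/d.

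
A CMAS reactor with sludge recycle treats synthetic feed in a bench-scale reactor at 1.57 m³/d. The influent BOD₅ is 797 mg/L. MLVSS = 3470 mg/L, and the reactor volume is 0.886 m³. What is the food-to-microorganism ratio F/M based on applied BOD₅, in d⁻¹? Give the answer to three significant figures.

Food-to-microorganism ratio F/M = Q S₀ / (V X) = 1.57 × 797 / (0.8860 × 3470) = 0.4070 d⁻¹.

F/M ≈ 0.407 d⁻¹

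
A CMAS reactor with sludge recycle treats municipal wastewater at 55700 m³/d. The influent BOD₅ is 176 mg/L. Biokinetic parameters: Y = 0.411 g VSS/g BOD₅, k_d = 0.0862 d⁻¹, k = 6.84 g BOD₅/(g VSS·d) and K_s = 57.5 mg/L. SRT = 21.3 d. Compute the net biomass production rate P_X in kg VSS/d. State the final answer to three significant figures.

For a completely mixed reactor with recycle the Lawrence–McCarty relation gives S = K_s·(1 + k_d·θ_c) / [θ_c·(Y·k − k_d) − 1] = 57.5 × (1 + 0.0862 × 21.3) / [21.3 × (0.411 × 6.84 − 0.0862) − 1] = 163.1 / 57.04 = 2.859 mg/L.
Correct the yield for decay: Y_obs = Y/(1 + k_d θ_c) = 0.411 / (1 + 0.0862 × 21.3) = 0.411 / 2.836 = 0.1449.
Q·(S₀ − S) = 55700 × (176 − 2.86) × 10⁻³ = 9644 kg/d removed.
Net biomass production P_X = Y_obs × Q·(S₀ − S) = 0.1449 × 9644 = 1398 kg VSS/d.

P_X ≈ 1400 kg VSS/d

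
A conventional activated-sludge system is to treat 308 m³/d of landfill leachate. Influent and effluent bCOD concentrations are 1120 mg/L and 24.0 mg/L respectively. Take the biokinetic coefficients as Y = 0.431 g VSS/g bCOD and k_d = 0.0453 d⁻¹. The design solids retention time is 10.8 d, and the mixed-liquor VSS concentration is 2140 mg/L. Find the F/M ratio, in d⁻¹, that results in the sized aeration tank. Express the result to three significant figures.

F/M ≈ 0.327 d⁻¹

Rearranging the biomass balance for a CMAS with decay, V = Y·Q·ΔS·θ_c / [X·(1+k_d θ_c)] = 0.431 × 308 × (1120 − 24.0) × 10.8 / [2140 × (1 + 0.0453 × 10.8)] = 1.57×10^6 / 3187 = 493.0 m³.
F/M = Q·S₀ / (V·X) = 308 × 1120 / (493.0 × 2140) = 0.3269 g bCOD·(g VSS·d)⁻¹.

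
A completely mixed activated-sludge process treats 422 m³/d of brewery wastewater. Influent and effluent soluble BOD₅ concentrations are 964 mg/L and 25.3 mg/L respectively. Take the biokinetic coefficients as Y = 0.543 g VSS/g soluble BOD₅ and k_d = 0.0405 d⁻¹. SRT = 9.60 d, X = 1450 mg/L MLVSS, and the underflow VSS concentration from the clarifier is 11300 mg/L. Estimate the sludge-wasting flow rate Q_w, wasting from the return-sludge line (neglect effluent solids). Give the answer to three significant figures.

Q_w ≈ 13.7 m³/d

From the SRT design equation V = Y Q (S₀−S) θ_c / [X (1 + k_d θ_c)] = 0.543 × 422 × (964 − 25.3) × 9.60 / [1450 × (1 + 0.0405 × 9.60)] = 2.06×10^6 / 2014 = 1025 m³.
θ_c = V·X/(Q_w·X_r) when wasting from the recycle, so Q_w = V·X/(θ_c·X_r) = 1025 × 1450 / (9.60 × 11300) = 13.71 m³/d.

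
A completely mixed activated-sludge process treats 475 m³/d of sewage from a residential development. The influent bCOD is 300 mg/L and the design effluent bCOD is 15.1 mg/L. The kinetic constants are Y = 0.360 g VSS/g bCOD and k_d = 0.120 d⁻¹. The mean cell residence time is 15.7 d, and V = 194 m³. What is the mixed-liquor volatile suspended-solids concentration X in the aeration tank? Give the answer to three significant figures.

From V·X·(1 + k_d·θ_c) = Y·Q·(S₀ − S)·θ_c: X = 0.360 × 475 × (300 − 15.1) × 15.7 / [194 × (1 + 0.120 × 15.7)] = 1367 mg/L.

X ≈ 1370 mg/L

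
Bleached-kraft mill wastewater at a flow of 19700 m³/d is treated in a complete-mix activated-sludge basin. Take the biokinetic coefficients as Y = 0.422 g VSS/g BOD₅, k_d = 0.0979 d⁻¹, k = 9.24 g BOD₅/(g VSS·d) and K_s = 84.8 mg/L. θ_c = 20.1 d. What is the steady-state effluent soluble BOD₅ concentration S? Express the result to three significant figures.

S ≈ 3.34 mg/L

For a completely mixed reactor with recycle the Lawrence–McCarty relation gives S = K_s·(1 + k_d·θ_c) / [θ_c·(Y·k − k_d) − 1] = 84.8 × (1 + 0.0979 × 20.1) / [20.1 × (0.422 × 9.24 − 0.0979) − 1] = 251.7 / 75.41 = 3.337 mg/L.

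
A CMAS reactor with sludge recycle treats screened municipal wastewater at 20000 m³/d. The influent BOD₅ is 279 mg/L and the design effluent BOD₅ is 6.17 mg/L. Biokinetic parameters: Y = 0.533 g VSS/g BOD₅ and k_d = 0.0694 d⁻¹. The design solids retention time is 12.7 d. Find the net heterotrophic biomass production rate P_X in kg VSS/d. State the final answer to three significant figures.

The observed yield is Y_obs = Y/(1 + k_d·θ_c) = 0.533 / (1 + 0.0694 × 12.7) = 0.533 / 1.881 = 0.2833 g VSS per g BOD₅ removed.
Mass of BOD₅ removed per day: Q(S₀ − S) = 20000 × 272.8 g/m³ = 5457 kg/d.
Biomass produced: P_X = Y_obs·Q·ΔS = 0.2833 × 5457 ≈ 1546 kg VSS/d.

P_X ≈ 1550 kg VSS/d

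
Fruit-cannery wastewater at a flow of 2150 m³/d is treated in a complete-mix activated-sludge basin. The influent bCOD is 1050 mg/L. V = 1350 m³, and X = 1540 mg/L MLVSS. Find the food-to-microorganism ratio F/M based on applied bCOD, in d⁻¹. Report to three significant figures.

F/M ≈ 1.09 d⁻¹

F/M = Q·S₀ / (V·X) = 2150 × 1050 / (1350 × 1540) = 1.086 g bCOD·(g VSS·d)⁻¹.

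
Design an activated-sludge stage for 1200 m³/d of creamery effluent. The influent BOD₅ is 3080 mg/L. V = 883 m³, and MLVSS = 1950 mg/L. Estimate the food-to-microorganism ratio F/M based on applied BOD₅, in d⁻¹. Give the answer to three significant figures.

F/M ≈ 2.15 d⁻¹

Food-to-microorganism ratio F/M = Q S₀ / (V X) = 1200 × 3080 / (883.0 × 1950) = 2.147 d⁻¹.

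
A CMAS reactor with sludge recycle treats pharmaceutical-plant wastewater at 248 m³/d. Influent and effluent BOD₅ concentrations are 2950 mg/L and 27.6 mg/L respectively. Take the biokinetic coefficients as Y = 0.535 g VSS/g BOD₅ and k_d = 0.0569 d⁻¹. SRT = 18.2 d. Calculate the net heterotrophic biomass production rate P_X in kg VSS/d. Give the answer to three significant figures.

P_X ≈ 190 kg VSS/d

Observed yield with endogenous decay: Y_obs = Y / (1 + k_d·θ_c) = 0.535 / (1 + 0.0569 × 18.2) = 0.535 / 2.036 = 0.2628 g VSS/g BOD₅.
Substrate removed = Q·(S₀ − S) = 248 m³/d × (2950 − 27.6) g/m³ = 7.25×10^5 g/d = 724.8 kg/d.
So the net sludge growth is P_X = 0.2628 × 724.8 = 190.5 kg VSS/d.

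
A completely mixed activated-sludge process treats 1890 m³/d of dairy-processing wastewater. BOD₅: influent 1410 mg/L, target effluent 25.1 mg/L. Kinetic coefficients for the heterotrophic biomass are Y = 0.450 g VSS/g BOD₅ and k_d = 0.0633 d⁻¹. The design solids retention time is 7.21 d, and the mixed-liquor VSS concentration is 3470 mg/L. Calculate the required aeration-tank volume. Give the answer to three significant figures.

Steady-state biomass mass balance: V·X·(1 + k_d·θ_c) = Y·Q·(S₀ − S)·θ_c, so V = 0.450 × 1890 × (1410 − 25.1) × 7.21 / [3470 × (1 + 0.0633 × 7.21)] = 8.49×10^6 / 5054 = 1680 m³.

V ≈ 1680 m³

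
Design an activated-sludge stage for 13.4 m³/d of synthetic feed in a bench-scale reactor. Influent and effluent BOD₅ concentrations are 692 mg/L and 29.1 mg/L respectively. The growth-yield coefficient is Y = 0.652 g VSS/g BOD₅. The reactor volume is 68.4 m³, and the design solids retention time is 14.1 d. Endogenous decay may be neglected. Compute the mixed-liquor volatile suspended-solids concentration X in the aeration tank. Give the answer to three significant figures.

X ≈ 1190 mg/L

From V·X = Y·Q·(S₀ − S)·θ_c (decay neglected): X = 0.652 × 13.4 × (692 − 29.1) × 14.1 / 68.4 = 1194 mg/L.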